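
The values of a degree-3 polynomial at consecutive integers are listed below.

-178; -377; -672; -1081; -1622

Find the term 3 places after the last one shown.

Δ: -199  -295  -409  -541
Δ²: -96  -114  -132
Δ³: -18  -18
The third differences are constant (-18).
-132 − 18 = -150;  -541 − 150 = -691;  -1622 − 691 = -2313
-150 − 18 = -168;  -691 − 168 = -859;  -2313 − 859 = -3172
-168 − 18 = -186;  -859 − 186 = -1045;  -3172 − 1045 = -4217

-4217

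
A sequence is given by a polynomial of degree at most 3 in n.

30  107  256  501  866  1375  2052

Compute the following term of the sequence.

2921

77, 149, 245, 365, 509, 677
72, 96, 120, 144, 168
24, 24, 24, 24
Constant third difference = 24, so extend:
168 + 24 = 192;  677 + 192 = 869;  2052 + 869 = 2921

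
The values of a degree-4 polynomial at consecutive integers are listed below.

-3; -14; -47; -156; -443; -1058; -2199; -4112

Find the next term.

-7091

D1: -11 , -33 , -109 , -287 , -615 , -1141 , -1913
D2: -22 , -76 , -178 , -328 , -526 , -772
D3: -54 , -102 , -150 , -198 , -246
D4: -48 , -48 , -48 , -48
The fourth differences are constant (-48).
-246 − 48 = -294;  -772 − 294 = -1066;  -1913 − 1066 = -2979;  -4112 − 2979 = -7091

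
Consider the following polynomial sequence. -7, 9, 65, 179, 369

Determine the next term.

First differences: 16, 56, 114, 190
Second differences: 40, 58, 76
Third differences: 18, 18
Constant third difference = 18, so extend:
76 + 18 = 94;  190 + 94 = 284;  369 + 284 = 653

653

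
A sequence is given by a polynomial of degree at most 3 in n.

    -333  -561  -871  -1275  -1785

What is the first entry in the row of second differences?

-82

First differences: -228, -310, -404, -510
Second differences: -82, -94, -106
Third differences: -12, -12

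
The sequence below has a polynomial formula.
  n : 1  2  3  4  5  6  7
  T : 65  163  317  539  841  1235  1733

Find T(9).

Δ: 98, 154, 222, 302, 394, 498
Δ²: 56, 68, 80, 92, 104
Δ³: 12, 12, 12, 12
Constant third difference = 12, so extend:
104 + 12 = 116;  498 + 116 = 614;  1733 + 614 = 2347
116 + 12 = 128;  614 + 128 = 742;  2347 + 742 = 3089

3089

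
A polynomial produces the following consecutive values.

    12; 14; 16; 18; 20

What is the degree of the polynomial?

1

2, 2, 2, 2
The first differences are constant, so the polynomial has degree 1.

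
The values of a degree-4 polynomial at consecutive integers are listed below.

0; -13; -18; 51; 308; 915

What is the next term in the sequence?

First differences: -13, -5, 69, 257, 607
Second differences: 8, 74, 188, 350
Third differences: 66, 114, 162
Fourth differences: 48, 48
The fourth differences are constant (48).
162 + 48 = 210;  350 + 210 = 560;  607 + 560 = 1167;  915 + 1167 = 2082

2082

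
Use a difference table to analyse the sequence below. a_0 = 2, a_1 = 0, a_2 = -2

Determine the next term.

Δ: -2, -2
Constant first difference = -2, so extend:
-2 − 2 = -4

-4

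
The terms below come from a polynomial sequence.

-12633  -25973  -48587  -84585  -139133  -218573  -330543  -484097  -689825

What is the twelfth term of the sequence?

-1751513

Δ: -13340, -22614, -35998, -54548, -79440, -111970, -153554, -205728
Δ²: -9274, -13384, -18550, -24892, -32530, -41584, -52174
Δ³: -4110, -5166, -6342, -7638, -9054, -10590
Δ⁴: -1056, -1176, -1296, -1416, -1536
Δ⁵: -120, -120, -120, -120
Constant fifth difference = -120, so extend:
-1536 − 120 = -1656;  -10590 − 1656 = -12246;  -52174 − 12246 = -64420;  -205728 − 64420 = -270148;  -689825 − 270148 = -959973
-1656 − 120 = -1776;  -12246 − 1776 = -14022;  -64420 − 14022 = -78442;  -270148 − 78442 = -348590;  -959973 − 348590 = -1308563
-1776 − 120 = -1896;  -14022 − 1896 = -15918;  -78442 − 15918 = -94360;  -348590 − 94360 = -442950;  -1308563 − 442950 = -1751513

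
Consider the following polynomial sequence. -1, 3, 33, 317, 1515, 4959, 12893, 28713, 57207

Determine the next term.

104795

4 , 30 , 284 , 1198 , 3444 , 7934 , 15820 , 28494
26 , 254 , 914 , 2246 , 4490 , 7886 , 12674
228 , 660 , 1332 , 2244 , 3396 , 4788
432 , 672 , 912 , 1152 , 1392
240 , 240 , 240 , 240
Constant fifth difference = 240, so extend:
1392 + 240 = 1632;  4788 + 1632 = 6420;  12674 + 6420 = 19094;  28494 + 19094 = 47588;  57207 + 47588 = 104795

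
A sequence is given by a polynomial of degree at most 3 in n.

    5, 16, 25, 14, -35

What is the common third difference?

-18

First differences: 11, 9, -11, -49
Second differences: -2, -20, -38
Third differences: -18, -18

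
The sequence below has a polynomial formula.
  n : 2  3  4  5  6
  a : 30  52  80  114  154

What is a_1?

14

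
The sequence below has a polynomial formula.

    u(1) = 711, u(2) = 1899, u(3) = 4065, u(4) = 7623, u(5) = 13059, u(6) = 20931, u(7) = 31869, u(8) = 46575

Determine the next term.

65823

Δ: 1188, 2166, 3558, 5436, 7872, 10938, 14706
Δ²: 978, 1392, 1878, 2436, 3066, 3768
Δ³: 414, 486, 558, 630, 702
Δ⁴: 72, 72, 72, 72
Constant fourth difference = 72, so extend:
702 + 72 = 774;  3768 + 774 = 4542;  14706 + 4542 = 19248;  46575 + 19248 = 65823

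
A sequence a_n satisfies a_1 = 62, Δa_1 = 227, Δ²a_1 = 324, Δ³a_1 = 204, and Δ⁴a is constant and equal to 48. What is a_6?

6717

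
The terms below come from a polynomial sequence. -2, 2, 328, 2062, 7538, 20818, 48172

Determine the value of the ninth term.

184102

D1: 4 , 326 , 1734 , 5476 , 13280 , 27354
D2: 322 , 1408 , 3742 , 7804 , 14074
D3: 1086 , 2334 , 4062 , 6270
D4: 1248 , 1728 , 2208
D5: 480 , 480
The fifth differences are constant (480).
2208 + 480 = 2688;  6270 + 2688 = 8958;  14074 + 8958 = 23032;  27354 + 23032 = 50386;  48172 + 50386 = 98558
2688 + 480 = 3168;  8958 + 3168 = 12126;  23032 + 12126 = 35158;  50386 + 35158 = 85544;  98558 + 85544 = 184102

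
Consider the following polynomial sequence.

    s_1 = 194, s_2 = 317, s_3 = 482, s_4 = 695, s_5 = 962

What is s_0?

123  165  213  267
42  48  54
6  6
The third differences are constant at 6.
Work back: 42 − 6 = 36;  123 − 36 = 87;  194 − 87 = 107

107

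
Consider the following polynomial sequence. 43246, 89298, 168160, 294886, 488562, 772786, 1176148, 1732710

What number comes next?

D1: 46052, 78862, 126726, 193676, 284224, 403362, 556562
D2: 32810, 47864, 66950, 90548, 119138, 153200
D3: 15054, 19086, 23598, 28590, 34062
D4: 4032, 4512, 4992, 5472
D5: 480, 480, 480
The fifth differences are constant (480).
5472 + 480 = 5952;  34062 + 5952 = 40014;  153200 + 40014 = 193214;  556562 + 193214 = 749776;  1732710 + 749776 = 2482486

2482486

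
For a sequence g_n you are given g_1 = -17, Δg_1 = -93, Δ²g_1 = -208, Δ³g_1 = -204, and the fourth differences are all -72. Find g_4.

-1124

Build the table forward from the leading diagonal:
Δ⁴: -72, -72, -72, -72
Δ³: -204, -276, -348, -420
Δ²: -208, -412, -688, -1036
Δ: -93, -301, -713, -1401
g: -17, -110, -411, -1124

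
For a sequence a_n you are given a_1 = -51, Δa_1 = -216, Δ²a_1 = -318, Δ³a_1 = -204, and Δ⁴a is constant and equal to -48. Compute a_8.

Build the table forward from the leading diagonal:
Fourth differences: -48  -48  -48  -48  -48  -48  -48  -48
Third differences: -204  -252  -300  -348  -396  -444  -492  -540
Second differences: -318  -522  -774  -1074  -1422  -1818  -2262  -2754
First differences: -216  -534  -1056  -1830  -2904  -4326  -6144  -8406
a: -51  -267  -801  -1857  -3687  -6591  -10917  -17061

-17061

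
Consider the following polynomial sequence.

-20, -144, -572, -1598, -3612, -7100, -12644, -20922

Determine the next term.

First differences: -124, -428, -1026, -2014, -3488, -5544, -8278
Second differences: -304, -598, -988, -1474, -2056, -2734
Third differences: -294, -390, -486, -582, -678
Fourth differences: -96, -96, -96, -96
The fourth differences are constant (-96).
-678 − 96 = -774;  -2734 − 774 = -3508;  -8278 − 3508 = -11786;  -20922 − 11786 = -32708

-32708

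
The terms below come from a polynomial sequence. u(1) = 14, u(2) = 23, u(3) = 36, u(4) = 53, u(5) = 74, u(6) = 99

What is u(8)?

9, 13, 17, 21, 25
4, 4, 4, 4
Constant second difference = 4, so extend:
25 + 4 = 29;  99 + 29 = 128
29 + 4 = 33;  128 + 33 = 161

161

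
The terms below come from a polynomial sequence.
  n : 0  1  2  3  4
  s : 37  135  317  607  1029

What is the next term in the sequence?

D1: 98  182  290  422
D2: 84  108  132
D3: 24  24
Third differences constant at 24.
132 + 24 = 156;  422 + 156 = 578;  1029 + 578 = 1607

1607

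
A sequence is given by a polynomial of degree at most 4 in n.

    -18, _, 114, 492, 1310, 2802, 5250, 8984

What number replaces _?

-10

Using the last 6 terms:
First differences: 378  818  1492  2448  3734
Second differences: 440  674  956  1286
Third differences: 234  282  330
Fourth differences: 48  48
Constant fourth difference = 48.
Extend backward: 234 − 48 = 186;  440 − 186 = 254;  378 − 254 = 124;  114 − 124 = -10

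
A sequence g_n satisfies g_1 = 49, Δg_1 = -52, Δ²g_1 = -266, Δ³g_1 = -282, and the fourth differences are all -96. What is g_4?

Build the table forward from the leading diagonal:
Fourth differences: -96, -96, -96, -96
Third differences: -282, -378, -474, -570
Second differences: -266, -548, -926, -1400
First differences: -52, -318, -866, -1792
g: 49, -3, -321, -1187

-1187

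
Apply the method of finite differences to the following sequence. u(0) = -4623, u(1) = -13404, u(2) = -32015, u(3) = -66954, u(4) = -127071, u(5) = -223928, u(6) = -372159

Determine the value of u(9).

First differences: -8781  -18611  -34939  -60117  -96857  -148231
Second differences: -9830  -16328  -25178  -36740  -51374
Third differences: -6498  -8850  -11562  -14634
Fourth differences: -2352  -2712  -3072
Fifth differences: -360  -360
Constant fifth difference = -360, so extend:
-3072 − 360 = -3432;  -14634 − 3432 = -18066;  -51374 − 18066 = -69440;  -148231 − 69440 = -217671;  -372159 − 217671 = -589830
-3432 − 360 = -3792;  -18066 − 3792 = -21858;  -69440 − 21858 = -91298;  -217671 − 91298 = -308969;  -589830 − 308969 = -898799
-3792 − 360 = -4152;  -21858 − 4152 = -26010;  -91298 − 26010 = -117308;  -308969 − 117308 = -426277;  -898799 − 426277 = -1325076

-1325076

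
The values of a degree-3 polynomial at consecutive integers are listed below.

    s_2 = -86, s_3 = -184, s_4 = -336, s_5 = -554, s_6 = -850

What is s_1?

Δ: -98  -152  -218  -296
Δ²: -54  -66  -78
Δ³: -12  -12
The third differences are constant at -12.
Work back: -54 + 12 = -42;  -98 + 42 = -56;  -86 + 56 = -30

-30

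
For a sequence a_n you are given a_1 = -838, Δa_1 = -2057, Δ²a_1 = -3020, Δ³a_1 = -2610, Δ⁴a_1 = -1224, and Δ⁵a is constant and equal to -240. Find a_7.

Build the table forward from the leading diagonal:
D5: -240, -240, -240, -240, -240, -240, -240
D4: -1224, -1464, -1704, -1944, -2184, -2424, -2664
D3: -2610, -3834, -5298, -7002, -8946, -11130, -13554
D2: -3020, -5630, -9464, -14762, -21764, -30710, -41840
D1: -2057, -5077, -10707, -20171, -34933, -56697, -87407
a: -838, -2895, -7972, -18679, -38850, -73783, -130480

-130480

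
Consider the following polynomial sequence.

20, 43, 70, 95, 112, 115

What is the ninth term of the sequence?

D1: 23  27  25  17  3
D2: 4  -2  -8  -14
D3: -6  -6  -6
Constant third difference = -6, so extend:
-14 − 6 = -20;  3 − 20 = -17;  115 − 17 = 98
-20 − 6 = -26;  -17 − 26 = -43;  98 − 43 = 55
-26 − 6 = -32;  -43 − 32 = -75;  55 − 75 = -20

-20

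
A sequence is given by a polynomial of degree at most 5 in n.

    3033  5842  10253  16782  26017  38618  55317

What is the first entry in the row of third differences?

516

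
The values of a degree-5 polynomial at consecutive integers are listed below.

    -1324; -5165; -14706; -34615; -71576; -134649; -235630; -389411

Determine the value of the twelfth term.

-1958895

Δ: -3841, -9541, -19909, -36961, -63073, -100981, -153781
Δ²: -5700, -10368, -17052, -26112, -37908, -52800
Δ³: -4668, -6684, -9060, -11796, -14892
Δ⁴: -2016, -2376, -2736, -3096
Δ⁵: -360, -360, -360
Constant fifth difference = -360, so extend:
-3096 − 360 = -3456;  -14892 − 3456 = -18348;  -52800 − 18348 = -71148;  -153781 − 71148 = -224929;  -389411 − 224929 = -614340
-3456 − 360 = -3816;  -18348 − 3816 = -22164;  -71148 − 22164 = -93312;  -224929 − 93312 = -318241;  -614340 − 318241 = -932581
-3816 − 360 = -4176;  -22164 − 4176 = -26340;  -93312 − 26340 = -119652;  -318241 − 119652 = -437893;  -932581 − 437893 = -1370474
-4176 − 360 = -4536;  -26340 − 4536 = -30876;  -119652 − 30876 = -150528;  -437893 − 150528 = -588421;  -1370474 − 588421 = -1958895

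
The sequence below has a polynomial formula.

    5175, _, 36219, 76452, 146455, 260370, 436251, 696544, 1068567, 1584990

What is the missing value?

15046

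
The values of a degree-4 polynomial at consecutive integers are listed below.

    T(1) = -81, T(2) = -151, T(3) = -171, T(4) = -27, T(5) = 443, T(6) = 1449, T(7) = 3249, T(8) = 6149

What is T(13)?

First differences: -70, -20, 144, 470, 1006, 1800, 2900
Second differences: 50, 164, 326, 536, 794, 1100
Third differences: 114, 162, 210, 258, 306
Fourth differences: 48, 48, 48, 48
The fourth differences are constant (48).
306 + 48 = 354;  1100 + 354 = 1454;  2900 + 1454 = 4354;  6149 + 4354 = 10503
354 + 48 = 402;  1454 + 402 = 1856;  4354 + 1856 = 6210;  10503 + 6210 = 16713
402 + 48 = 450;  1856 + 450 = 2306;  6210 + 2306 = 8516;  16713 + 8516 = 25229
450 + 48 = 498;  2306 + 498 = 2804;  8516 + 2804 = 11320;  25229 + 11320 = 36549
498 + 48 = 546;  2804 + 546 = 3350;  11320 + 3350 = 14670;  36549 + 14670 = 51219

51219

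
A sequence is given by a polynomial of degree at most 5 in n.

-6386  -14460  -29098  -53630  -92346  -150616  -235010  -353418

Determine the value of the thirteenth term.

-1839338

-8074, -14638, -24532, -38716, -58270, -84394, -118408
-6564, -9894, -14184, -19554, -26124, -34014
-3330, -4290, -5370, -6570, -7890
-960, -1080, -1200, -1320
-120, -120, -120
Fifth differences constant at -120.
-1320 − 120 = -1440;  -7890 − 1440 = -9330;  -34014 − 9330 = -43344;  -118408 − 43344 = -161752;  -353418 − 161752 = -515170
-1440 − 120 = -1560;  -9330 − 1560 = -10890;  -43344 − 10890 = -54234;  -161752 − 54234 = -215986;  -515170 − 215986 = -731156
-1560 − 120 = -1680;  -10890 − 1680 = -12570;  -54234 − 12570 = -66804;  -215986 − 66804 = -282790;  -731156 − 282790 = -1013946
-1680 − 120 = -1800;  -12570 − 1800 = -14370;  -66804 − 14370 = -81174;  -282790 − 81174 = -363964;  -1013946 − 363964 = -1377910
-1800 − 120 = -1920;  -14370 − 1920 = -16290;  -81174 − 16290 = -97464;  -363964 − 97464 = -461428;  -1377910 − 461428 = -1839338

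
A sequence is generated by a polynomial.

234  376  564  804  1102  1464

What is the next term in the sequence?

1896

Δ: 142  188  240  298  362
Δ²: 46  52  58  64
Δ³: 6  6  6
Constant third difference = 6, so extend:
64 + 6 = 70;  362 + 70 = 432;  1464 + 432 = 1896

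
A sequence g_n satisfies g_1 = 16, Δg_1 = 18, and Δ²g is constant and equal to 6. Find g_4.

88

Build the table forward from the leading diagonal:
D2: 6, 6, 6, 6
D1: 18, 24, 30, 36
g: 16, 34, 58, 88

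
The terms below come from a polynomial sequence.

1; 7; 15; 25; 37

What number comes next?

51

6 , 8 , 10 , 12
2 , 2 , 2
The second differences are constant (2).
12 + 2 = 14;  37 + 14 = 51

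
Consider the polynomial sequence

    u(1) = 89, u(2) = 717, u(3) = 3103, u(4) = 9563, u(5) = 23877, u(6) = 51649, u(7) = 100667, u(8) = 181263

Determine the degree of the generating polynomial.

5

First differences: 628, 2386, 6460, 14314, 27772, 49018, 80596
Second differences: 1758, 4074, 7854, 13458, 21246, 31578
Third differences: 2316, 3780, 5604, 7788, 10332
Fourth differences: 1464, 1824, 2184, 2544
Fifth differences: 360, 360, 360
The fifth differences are constant, so the polynomial has degree 5.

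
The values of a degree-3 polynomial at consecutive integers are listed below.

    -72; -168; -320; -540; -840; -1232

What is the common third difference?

Δ: -96, -152, -220, -300, -392
Δ²: -56, -68, -80, -92
Δ³: -12, -12, -12

-12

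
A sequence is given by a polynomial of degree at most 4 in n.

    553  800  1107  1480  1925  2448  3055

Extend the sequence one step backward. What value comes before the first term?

Δ: 247, 307, 373, 445, 523, 607
Δ²: 60, 66, 72, 78, 84
Δ³: 6, 6, 6, 6
The third differences are constant at 6.
Work back: 60 − 6 = 54;  247 − 54 = 193;  553 − 193 = 360

360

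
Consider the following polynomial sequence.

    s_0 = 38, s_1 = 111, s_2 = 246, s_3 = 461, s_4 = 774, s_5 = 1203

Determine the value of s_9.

4439

73  135  215  313  429
62  80  98  116
18  18  18
Constant third difference = 18, so extend:
116 + 18 = 134;  429 + 134 = 563;  1203 + 563 = 1766
134 + 18 = 152;  563 + 152 = 715;  1766 + 715 = 2481
152 + 18 = 170;  715 + 170 = 885;  2481 + 885 = 3366
170 + 18 = 188;  885 + 188 = 1073;  3366 + 1073 = 4439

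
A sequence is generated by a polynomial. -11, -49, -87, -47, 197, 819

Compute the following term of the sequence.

D1: -38, -38, 40, 244, 622
D2: 0, 78, 204, 378
D3: 78, 126, 174
D4: 48, 48
The fourth differences are constant (48).
174 + 48 = 222;  378 + 222 = 600;  622 + 600 = 1222;  819 + 1222 = 2041

2041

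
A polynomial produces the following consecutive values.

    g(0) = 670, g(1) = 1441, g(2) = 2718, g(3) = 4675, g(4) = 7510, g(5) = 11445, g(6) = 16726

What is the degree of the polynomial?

4

Δ: 771, 1277, 1957, 2835, 3935, 5281
Δ²: 506, 680, 878, 1100, 1346
Δ³: 174, 198, 222, 246
Δ⁴: 24, 24, 24
The fourth differences are constant, so the polynomial has degree 4.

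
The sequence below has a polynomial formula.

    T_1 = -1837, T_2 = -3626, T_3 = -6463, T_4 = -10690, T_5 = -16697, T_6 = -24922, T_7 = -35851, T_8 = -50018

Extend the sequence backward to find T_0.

-802

-1789, -2837, -4227, -6007, -8225, -10929, -14167
-1048, -1390, -1780, -2218, -2704, -3238
-342, -390, -438, -486, -534
-48, -48, -48, -48
The fourth differences are constant at -48.
Work back: -342 + 48 = -294;  -1048 + 294 = -754;  -1789 + 754 = -1035;  -1837 + 1035 = -802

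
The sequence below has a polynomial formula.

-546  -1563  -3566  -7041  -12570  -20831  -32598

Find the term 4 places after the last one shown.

D1: -1017  -2003  -3475  -5529  -8261  -11767
D2: -986  -1472  -2054  -2732  -3506
D3: -486  -582  -678  -774
D4: -96  -96  -96
The fourth differences are constant (-96).
-774 − 96 = -870;  -3506 − 870 = -4376;  -11767 − 4376 = -16143;  -32598 − 16143 = -48741
-870 − 96 = -966;  -4376 − 966 = -5342;  -16143 − 5342 = -21485;  -48741 − 21485 = -70226
-966 − 96 = -1062;  -5342 − 1062 = -6404;  -21485 − 6404 = -27889;  -70226 − 27889 = -98115
-1062 − 96 = -1158;  -6404 − 1158 = -7562;  -27889 − 7562 = -35451;  -98115 − 35451 = -133566

-133566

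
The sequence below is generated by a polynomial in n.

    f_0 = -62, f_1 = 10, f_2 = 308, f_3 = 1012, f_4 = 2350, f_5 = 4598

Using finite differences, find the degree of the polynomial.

D1: 72, 298, 704, 1338, 2248
D2: 226, 406, 634, 910
D3: 180, 228, 276
D4: 48, 48
The fourth differences are constant, so the polynomial has degree 4.

4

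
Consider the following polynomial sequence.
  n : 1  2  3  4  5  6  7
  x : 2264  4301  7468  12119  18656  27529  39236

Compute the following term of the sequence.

D1: 2037  3167  4651  6537  8873  11707
D2: 1130  1484  1886  2336  2834
D3: 354  402  450  498
D4: 48  48  48
Fourth differences constant at 48.
498 + 48 = 546;  2834 + 546 = 3380;  11707 + 3380 = 15087;  39236 + 15087 = 54323

54323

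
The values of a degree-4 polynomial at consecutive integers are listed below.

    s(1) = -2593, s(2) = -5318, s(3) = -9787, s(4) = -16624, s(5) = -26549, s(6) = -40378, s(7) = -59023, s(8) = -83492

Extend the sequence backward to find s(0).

D1: -2725  -4469  -6837  -9925  -13829  -18645  -24469
D2: -1744  -2368  -3088  -3904  -4816  -5824
D3: -624  -720  -816  -912  -1008
D4: -96  -96  -96  -96
The fourth differences are constant at -96.
Work back: -624 + 96 = -528;  -1744 + 528 = -1216;  -2725 + 1216 = -1509;  -2593 + 1509 = -1084

-1084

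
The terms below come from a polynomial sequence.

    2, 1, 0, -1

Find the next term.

-1 , -1 , -1
Constant first difference = -1, so extend:
-1 − 1 = -2

-2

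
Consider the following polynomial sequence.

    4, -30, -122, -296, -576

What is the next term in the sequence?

-986

First differences: -34  -92  -174  -280
Second differences: -58  -82  -106
Third differences: -24  -24
Constant third difference = -24, so extend:
-106 − 24 = -130;  -280 − 130 = -410;  -576 − 410 = -986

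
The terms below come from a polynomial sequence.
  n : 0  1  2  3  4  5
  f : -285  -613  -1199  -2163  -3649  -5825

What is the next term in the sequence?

-8883

-328 , -586 , -964 , -1486 , -2176
-258 , -378 , -522 , -690
-120 , -144 , -168
-24 , -24
Fourth differences constant at -24.
-168 − 24 = -192;  -690 − 192 = -882;  -2176 − 882 = -3058;  -5825 − 3058 = -8883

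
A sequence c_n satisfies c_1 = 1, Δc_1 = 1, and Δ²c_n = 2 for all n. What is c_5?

17

Build the table forward from the leading diagonal:
Second differences: 2  2  2  2  2
First differences: 1  3  5  7  9
c: 1  2  5  10  17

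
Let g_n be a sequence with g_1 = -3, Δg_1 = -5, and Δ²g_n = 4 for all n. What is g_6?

Build the table forward from the leading diagonal:
D2: 4, 4, 4, 4, 4, 4
D1: -5, -1, 3, 7, 11, 15
g: -3, -8, -9, -6, 1, 12

12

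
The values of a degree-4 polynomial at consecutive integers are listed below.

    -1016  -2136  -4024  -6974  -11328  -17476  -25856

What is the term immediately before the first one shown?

D1: -1120  -1888  -2950  -4354  -6148  -8380
D2: -768  -1062  -1404  -1794  -2232
D3: -294  -342  -390  -438
D4: -48  -48  -48
The fourth differences are constant at -48.
Work back: -294 + 48 = -246;  -768 + 246 = -522;  -1120 + 522 = -598;  -1016 + 598 = -418

-418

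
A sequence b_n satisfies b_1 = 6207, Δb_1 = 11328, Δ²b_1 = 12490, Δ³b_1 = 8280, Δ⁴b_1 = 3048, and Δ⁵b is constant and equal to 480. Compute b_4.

Build the table forward from the leading diagonal:
D5: 480, 480, 480, 480
D4: 3048, 3528, 4008, 4488
D3: 8280, 11328, 14856, 18864
D2: 12490, 20770, 32098, 46954
D1: 11328, 23818, 44588, 76686
b: 6207, 17535, 41353, 85941

85941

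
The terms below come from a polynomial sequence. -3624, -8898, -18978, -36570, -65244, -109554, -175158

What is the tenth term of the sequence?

-575394

Δ: -5274 , -10080 , -17592 , -28674 , -44310 , -65604
Δ²: -4806 , -7512 , -11082 , -15636 , -21294
Δ³: -2706 , -3570 , -4554 , -5658
Δ⁴: -864 , -984 , -1104
Δ⁵: -120 , -120
Constant fifth difference = -120, so extend:
-1104 − 120 = -1224;  -5658 − 1224 = -6882;  -21294 − 6882 = -28176;  -65604 − 28176 = -93780;  -175158 − 93780 = -268938
-1224 − 120 = -1344;  -6882 − 1344 = -8226;  -28176 − 8226 = -36402;  -93780 − 36402 = -130182;  -268938 − 130182 = -399120
-1344 − 120 = -1464;  -8226 − 1464 = -9690;  -36402 − 9690 = -46092;  -130182 − 46092 = -176274;  -399120 − 176274 = -575394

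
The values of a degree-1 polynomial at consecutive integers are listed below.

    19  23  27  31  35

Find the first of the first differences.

4

Δ: 4, 4, 4, 4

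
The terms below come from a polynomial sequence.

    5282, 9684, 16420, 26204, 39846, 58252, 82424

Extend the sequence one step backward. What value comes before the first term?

First differences: 4402  6736  9784  13642  18406  24172
Second differences: 2334  3048  3858  4764  5766
Third differences: 714  810  906  1002
Fourth differences: 96  96  96
The fourth differences are constant at 96.
Work back: 714 − 96 = 618;  2334 − 618 = 1716;  4402 − 1716 = 2686;  5282 − 2686 = 2596

2596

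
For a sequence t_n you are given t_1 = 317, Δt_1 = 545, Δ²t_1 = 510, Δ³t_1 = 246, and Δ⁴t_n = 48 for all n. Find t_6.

10842

Build the table forward from the leading diagonal:
Δ⁴: 48  48  48  48  48  48
Δ³: 246  294  342  390  438  486
Δ²: 510  756  1050  1392  1782  2220
Δ: 545  1055  1811  2861  4253  6035
t: 317  862  1917  3728  6589  10842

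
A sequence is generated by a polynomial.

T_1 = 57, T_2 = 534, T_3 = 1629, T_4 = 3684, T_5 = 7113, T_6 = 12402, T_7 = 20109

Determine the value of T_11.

First differences: 477 , 1095 , 2055 , 3429 , 5289 , 7707
Second differences: 618 , 960 , 1374 , 1860 , 2418
Third differences: 342 , 414 , 486 , 558
Fourth differences: 72 , 72 , 72
Constant fourth difference = 72, so extend:
558 + 72 = 630;  2418 + 630 = 3048;  7707 + 3048 = 10755;  20109 + 10755 = 30864
630 + 72 = 702;  3048 + 702 = 3750;  10755 + 3750 = 14505;  30864 + 14505 = 45369
702 + 72 = 774;  3750 + 774 = 4524;  14505 + 4524 = 19029;  45369 + 19029 = 64398
774 + 72 = 846;  4524 + 846 = 5370;  19029 + 5370 = 24399;  64398 + 24399 = 88797

88797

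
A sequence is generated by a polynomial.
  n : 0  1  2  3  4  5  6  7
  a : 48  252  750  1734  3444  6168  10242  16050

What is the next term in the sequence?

First differences: 204 , 498 , 984 , 1710 , 2724 , 4074 , 5808
Second differences: 294 , 486 , 726 , 1014 , 1350 , 1734
Third differences: 192 , 240 , 288 , 336 , 384
Fourth differences: 48 , 48 , 48 , 48
The fourth differences are constant (48).
384 + 48 = 432;  1734 + 432 = 2166;  5808 + 2166 = 7974;  16050 + 7974 = 24024

24024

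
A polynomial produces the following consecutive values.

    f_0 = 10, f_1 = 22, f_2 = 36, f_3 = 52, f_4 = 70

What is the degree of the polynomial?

2

D1: 12, 14, 16, 18
D2: 2, 2, 2
The second differences are constant, so the polynomial has degree 2.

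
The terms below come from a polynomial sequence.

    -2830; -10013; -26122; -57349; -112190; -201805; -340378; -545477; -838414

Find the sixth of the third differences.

Δ: -7183, -16109, -31227, -54841, -89615, -138573, -205099, -292937
Δ²: -8926, -15118, -23614, -34774, -48958, -66526, -87838
Δ³: -6192, -8496, -11160, -14184, -17568, -21312
Δ⁴: -2304, -2664, -3024, -3384, -3744
Δ⁵: -360, -360, -360, -360

-21312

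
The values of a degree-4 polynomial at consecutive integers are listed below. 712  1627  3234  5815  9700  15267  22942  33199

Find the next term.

Δ: 915, 1607, 2581, 3885, 5567, 7675, 10257
Δ²: 692, 974, 1304, 1682, 2108, 2582
Δ³: 282, 330, 378, 426, 474
Δ⁴: 48, 48, 48, 48
Constant fourth difference = 48, so extend:
474 + 48 = 522;  2582 + 522 = 3104;  10257 + 3104 = 13361;  33199 + 13361 = 46560

46560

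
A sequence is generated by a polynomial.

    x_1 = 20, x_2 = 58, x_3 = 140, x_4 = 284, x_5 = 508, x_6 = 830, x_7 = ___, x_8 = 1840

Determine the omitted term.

1268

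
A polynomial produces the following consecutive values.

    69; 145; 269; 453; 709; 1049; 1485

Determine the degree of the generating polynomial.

3

D1: 76, 124, 184, 256, 340, 436
D2: 48, 60, 72, 84, 96
D3: 12, 12, 12, 12
The third differences are constant, so the polynomial has degree 3.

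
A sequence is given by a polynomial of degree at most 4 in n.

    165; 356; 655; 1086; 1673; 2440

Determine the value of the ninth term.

6061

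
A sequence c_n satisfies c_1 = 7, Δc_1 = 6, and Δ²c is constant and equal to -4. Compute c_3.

15

Build the table forward from the leading diagonal:
Δ²: -4  -4  -4
Δ: 6  2  -2
c: 7  13  15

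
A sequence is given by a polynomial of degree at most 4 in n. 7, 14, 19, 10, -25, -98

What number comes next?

7 , 5 , -9 , -35 , -73
-2 , -14 , -26 , -38
-12 , -12 , -12
Third differences constant at -12.
-38 − 12 = -50;  -73 − 50 = -123;  -98 − 123 = -221

-221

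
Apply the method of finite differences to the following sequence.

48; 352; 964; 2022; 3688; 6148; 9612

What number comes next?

D1: 304 , 612 , 1058 , 1666 , 2460 , 3464
D2: 308 , 446 , 608 , 794 , 1004
D3: 138 , 162 , 186 , 210
D4: 24 , 24 , 24
Constant fourth difference = 24, so extend:
210 + 24 = 234;  1004 + 234 = 1238;  3464 + 1238 = 4702;  9612 + 4702 = 14314

14314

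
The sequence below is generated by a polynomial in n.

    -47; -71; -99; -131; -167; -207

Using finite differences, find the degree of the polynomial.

-24, -28, -32, -36, -40
-4, -4, -4, -4
The second differences are constant, so the polynomial has degree 2.

2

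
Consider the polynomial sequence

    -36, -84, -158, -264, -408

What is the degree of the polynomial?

3

First differences: -48, -74, -106, -144
Second differences: -26, -32, -38
Third differences: -6, -6
The third differences are constant, so the polynomial has degree 3.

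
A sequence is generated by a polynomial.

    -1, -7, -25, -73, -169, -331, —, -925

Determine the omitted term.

Using the first 6 terms:
Δ: -6  -18  -48  -96  -162
Δ²: -12  -30  -48  -66
Δ³: -18  -18  -18
Constant third difference = -18.
Extend forward: -66 − 18 = -84;  -162 − 84 = -246;  -331 − 246 = -577

-577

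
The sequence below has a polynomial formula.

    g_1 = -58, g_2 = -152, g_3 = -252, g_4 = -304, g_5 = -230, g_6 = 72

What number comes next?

728

D1: -94 , -100 , -52 , 74 , 302
D2: -6 , 48 , 126 , 228
D3: 54 , 78 , 102
D4: 24 , 24
Constant fourth difference = 24, so extend:
102 + 24 = 126;  228 + 126 = 354;  302 + 354 = 656;  72 + 656 = 728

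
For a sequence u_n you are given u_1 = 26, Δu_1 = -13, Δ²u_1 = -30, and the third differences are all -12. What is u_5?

-254

Build the table forward from the leading diagonal:
Δ³: -12  -12  -12  -12  -12
Δ²: -30  -42  -54  -66  -78
Δ: -13  -43  -85  -139  -205
u: 26  13  -30  -115  -254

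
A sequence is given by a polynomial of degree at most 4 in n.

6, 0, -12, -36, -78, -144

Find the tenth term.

-768

D1: -6  -12  -24  -42  -66
D2: -6  -12  -18  -24
D3: -6  -6  -6
Constant third difference = -6, so extend:
-24 − 6 = -30;  -66 − 30 = -96;  -144 − 96 = -240
-30 − 6 = -36;  -96 − 36 = -132;  -240 − 132 = -372
-36 − 6 = -42;  -132 − 42 = -174;  -372 − 174 = -546
-42 − 6 = -48;  -174 − 48 = -222;  -546 − 222 = -768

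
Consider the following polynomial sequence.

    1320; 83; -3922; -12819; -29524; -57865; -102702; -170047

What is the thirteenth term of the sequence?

First differences: -1237  -4005  -8897  -16705  -28341  -44837  -67345
Second differences: -2768  -4892  -7808  -11636  -16496  -22508
Third differences: -2124  -2916  -3828  -4860  -6012
Fourth differences: -792  -912  -1032  -1152
Fifth differences: -120  -120  -120
The fifth differences are constant (-120).
-1152 − 120 = -1272;  -6012 − 1272 = -7284;  -22508 − 7284 = -29792;  -67345 − 29792 = -97137;  -170047 − 97137 = -267184
-1272 − 120 = -1392;  -7284 − 1392 = -8676;  -29792 − 8676 = -38468;  -97137 − 38468 = -135605;  -267184 − 135605 = -402789
-1392 − 120 = -1512;  -8676 − 1512 = -10188;  -38468 − 10188 = -48656;  -135605 − 48656 = -184261;  -402789 − 184261 = -587050
-1512 − 120 = -1632;  -10188 − 1632 = -11820;  -48656 − 11820 = -60476;  -184261 − 60476 = -244737;  -587050 − 244737 = -831787
-1632 − 120 = -1752;  -11820 − 1752 = -13572;  -60476 − 13572 = -74048;  -244737 − 74048 = -318785;  -831787 − 318785 = -1150572

-1150572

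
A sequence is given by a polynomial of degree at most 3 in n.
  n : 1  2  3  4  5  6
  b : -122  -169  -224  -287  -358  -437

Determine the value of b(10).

-47, -55, -63, -71, -79
-8, -8, -8, -8
Constant second difference = -8, so extend:
-79 − 8 = -87;  -437 − 87 = -524
-87 − 8 = -95;  -524 − 95 = -619
-95 − 8 = -103;  -619 − 103 = -722
-103 − 8 = -111;  -722 − 111 = -833

-833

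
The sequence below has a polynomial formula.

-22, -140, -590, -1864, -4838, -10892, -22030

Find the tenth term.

-118  -450  -1274  -2974  -6054  -11138
-332  -824  -1700  -3080  -5084
-492  -876  -1380  -2004
-384  -504  -624
-120  -120
Constant fifth difference = -120, so extend:
-624 − 120 = -744;  -2004 − 744 = -2748;  -5084 − 2748 = -7832;  -11138 − 7832 = -18970;  -22030 − 18970 = -41000
-744 − 120 = -864;  -2748 − 864 = -3612;  -7832 − 3612 = -11444;  -18970 − 11444 = -30414;  -41000 − 30414 = -71414
-864 − 120 = -984;  -3612 − 984 = -4596;  -11444 − 4596 = -16040;  -30414 − 16040 = -46454;  -71414 − 46454 = -117868

-117868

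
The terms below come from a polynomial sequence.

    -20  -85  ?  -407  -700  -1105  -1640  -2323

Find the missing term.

Using the last 5 terms:
D1: -293, -405, -535, -683
D2: -112, -130, -148
D3: -18, -18
Constant third difference = -18.
Extend backward: -112 + 18 = -94;  -293 + 94 = -199;  -407 + 199 = -208

-208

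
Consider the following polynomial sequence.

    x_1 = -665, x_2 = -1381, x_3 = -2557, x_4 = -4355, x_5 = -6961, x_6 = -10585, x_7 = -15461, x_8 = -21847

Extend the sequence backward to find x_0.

-716  -1176  -1798  -2606  -3624  -4876  -6386
-460  -622  -808  -1018  -1252  -1510
-162  -186  -210  -234  -258
-24  -24  -24  -24
The fourth differences are constant at -24.
Work back: -162 + 24 = -138;  -460 + 138 = -322;  -716 + 322 = -394;  -665 + 394 = -271

-271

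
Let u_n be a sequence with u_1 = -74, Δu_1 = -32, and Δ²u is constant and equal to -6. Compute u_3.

-144

Build the table forward from the leading diagonal:
Second differences: -6, -6, -6
First differences: -32, -38, -44
u: -74, -106, -144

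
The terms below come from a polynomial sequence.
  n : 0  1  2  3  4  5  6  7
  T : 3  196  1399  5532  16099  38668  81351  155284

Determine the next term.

193 , 1203 , 4133 , 10567 , 22569 , 42683 , 73933
1010 , 2930 , 6434 , 12002 , 20114 , 31250
1920 , 3504 , 5568 , 8112 , 11136
1584 , 2064 , 2544 , 3024
480 , 480 , 480
The fifth differences are constant (480).
3024 + 480 = 3504;  11136 + 3504 = 14640;  31250 + 14640 = 45890;  73933 + 45890 = 119823;  155284 + 119823 = 275107

275107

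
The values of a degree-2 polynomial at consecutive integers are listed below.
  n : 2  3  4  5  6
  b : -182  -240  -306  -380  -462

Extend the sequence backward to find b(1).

-132

Δ: -58  -66  -74  -82
Δ²: -8  -8  -8
The second differences are constant at -8.
Work back: -58 + 8 = -50;  -182 + 50 = -132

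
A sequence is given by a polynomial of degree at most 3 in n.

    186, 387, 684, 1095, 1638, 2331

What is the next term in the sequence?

201 , 297 , 411 , 543 , 693
96 , 114 , 132 , 150
18 , 18 , 18
Constant third difference = 18, so extend:
150 + 18 = 168;  693 + 168 = 861;  2331 + 861 = 3192

3192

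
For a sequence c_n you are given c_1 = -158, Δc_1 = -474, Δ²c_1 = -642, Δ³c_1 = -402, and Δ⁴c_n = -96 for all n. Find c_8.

-34388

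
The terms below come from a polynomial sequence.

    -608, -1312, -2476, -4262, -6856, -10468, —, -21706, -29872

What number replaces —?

-15332

Using the first 6 terms:
-704  -1164  -1786  -2594  -3612
-460  -622  -808  -1018
-162  -186  -210
-24  -24
Constant fourth difference = -24.
Extend forward: -210 − 24 = -234;  -1018 − 234 = -1252;  -3612 − 1252 = -4864;  -10468 − 4864 = -15332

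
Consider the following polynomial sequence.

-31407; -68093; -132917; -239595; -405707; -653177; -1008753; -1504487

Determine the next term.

Δ: -36686  -64824  -106678  -166112  -247470  -355576  -495734
Δ²: -28138  -41854  -59434  -81358  -108106  -140158
Δ³: -13716  -17580  -21924  -26748  -32052
Δ⁴: -3864  -4344  -4824  -5304
Δ⁵: -480  -480  -480
Constant fifth difference = -480, so extend:
-5304 − 480 = -5784;  -32052 − 5784 = -37836;  -140158 − 37836 = -177994;  -495734 − 177994 = -673728;  -1504487 − 673728 = -2178215

-2178215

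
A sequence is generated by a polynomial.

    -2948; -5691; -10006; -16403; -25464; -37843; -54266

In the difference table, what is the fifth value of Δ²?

-4044

D1: -2743, -4315, -6397, -9061, -12379, -16423
D2: -1572, -2082, -2664, -3318, -4044
D3: -510, -582, -654, -726
D4: -72, -72, -72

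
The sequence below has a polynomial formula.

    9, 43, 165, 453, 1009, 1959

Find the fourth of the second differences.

394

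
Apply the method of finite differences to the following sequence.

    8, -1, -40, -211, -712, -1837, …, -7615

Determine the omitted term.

-3976

Using the first 6 terms:
-9  -39  -171  -501  -1125
-30  -132  -330  -624
-102  -198  -294
-96  -96
Constant fourth difference = -96.
Extend forward: -294 − 96 = -390;  -624 − 390 = -1014;  -1125 − 1014 = -2139;  -1837 − 2139 = -3976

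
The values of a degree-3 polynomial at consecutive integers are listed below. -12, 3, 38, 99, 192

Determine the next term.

323

Δ: 15 , 35 , 61 , 93
Δ²: 20 , 26 , 32
Δ³: 6 , 6
Third differences constant at 6.
32 + 6 = 38;  93 + 38 = 131;  192 + 131 = 323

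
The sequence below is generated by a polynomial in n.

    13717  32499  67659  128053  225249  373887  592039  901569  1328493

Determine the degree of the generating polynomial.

5

First differences: 18782, 35160, 60394, 97196, 148638, 218152, 309530, 426924
Second differences: 16378, 25234, 36802, 51442, 69514, 91378, 117394
Third differences: 8856, 11568, 14640, 18072, 21864, 26016
Fourth differences: 2712, 3072, 3432, 3792, 4152
Fifth differences: 360, 360, 360, 360
The fifth differences are constant, so the polynomial has degree 5.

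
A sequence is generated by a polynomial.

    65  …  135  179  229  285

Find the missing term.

Using the last 4 terms:
44  50  56
6  6
Constant second difference = 6.
Extend backward: 44 − 6 = 38;  135 − 38 = 97

97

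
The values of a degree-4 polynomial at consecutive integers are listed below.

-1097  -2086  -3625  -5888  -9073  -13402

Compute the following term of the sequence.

D1: -989 , -1539 , -2263 , -3185 , -4329
D2: -550 , -724 , -922 , -1144
D3: -174 , -198 , -222
D4: -24 , -24
The fourth differences are constant (-24).
-222 − 24 = -246;  -1144 − 246 = -1390;  -4329 − 1390 = -5719;  -13402 − 5719 = -19121

-19121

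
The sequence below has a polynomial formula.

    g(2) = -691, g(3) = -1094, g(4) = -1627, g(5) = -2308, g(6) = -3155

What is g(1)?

-400

Δ: -403, -533, -681, -847
Δ²: -130, -148, -166
Δ³: -18, -18
The third differences are constant at -18.
Work back: -130 + 18 = -112;  -403 + 112 = -291;  -691 + 291 = -400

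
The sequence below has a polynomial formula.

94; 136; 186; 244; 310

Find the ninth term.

654

Δ: 42  50  58  66
Δ²: 8  8  8
Second differences constant at 8.
66 + 8 = 74;  310 + 74 = 384
74 + 8 = 82;  384 + 82 = 466
82 + 8 = 90;  466 + 90 = 556
90 + 8 = 98;  556 + 98 = 654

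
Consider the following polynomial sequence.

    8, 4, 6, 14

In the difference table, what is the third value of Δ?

D1: -4, 2, 8
D2: 6, 6

8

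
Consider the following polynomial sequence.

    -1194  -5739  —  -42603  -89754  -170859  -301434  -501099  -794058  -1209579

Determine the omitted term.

-17514

Using the last 7 terms:
-47151, -81105, -130575, -199665, -292959, -415521
-33954, -49470, -69090, -93294, -122562
-15516, -19620, -24204, -29268
-4104, -4584, -5064
-480, -480
Constant fifth difference = -480.
Extend backward: -4104 + 480 = -3624;  -15516 + 3624 = -11892;  -33954 + 11892 = -22062;  -47151 + 22062 = -25089;  -42603 + 25089 = -17514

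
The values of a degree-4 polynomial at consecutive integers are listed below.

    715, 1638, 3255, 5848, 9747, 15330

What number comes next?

23023

D1: 923, 1617, 2593, 3899, 5583
D2: 694, 976, 1306, 1684
D3: 282, 330, 378
D4: 48, 48
Constant fourth difference = 48, so extend:
378 + 48 = 426;  1684 + 426 = 2110;  5583 + 2110 = 7693;  15330 + 7693 = 23023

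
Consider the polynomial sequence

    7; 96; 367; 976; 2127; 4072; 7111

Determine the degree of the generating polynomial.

Δ: 89, 271, 609, 1151, 1945, 3039
Δ²: 182, 338, 542, 794, 1094
Δ³: 156, 204, 252, 300
Δ⁴: 48, 48, 48
The fourth differences are constant, so the polynomial has degree 4.

4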